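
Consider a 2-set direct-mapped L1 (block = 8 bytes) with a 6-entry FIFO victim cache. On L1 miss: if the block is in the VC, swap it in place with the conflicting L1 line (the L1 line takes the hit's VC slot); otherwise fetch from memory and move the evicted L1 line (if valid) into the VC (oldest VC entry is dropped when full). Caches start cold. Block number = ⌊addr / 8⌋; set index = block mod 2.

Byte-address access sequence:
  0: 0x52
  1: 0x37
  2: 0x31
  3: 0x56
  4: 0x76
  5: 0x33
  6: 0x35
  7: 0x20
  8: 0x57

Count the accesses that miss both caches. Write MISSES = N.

MISSES = 4

  [0] addr=0x52 blk=10 s=0: MISS | VC []
  [1] addr=0x37 blk=6 s=0: MISS | VC [10]
  [2] addr=0x31 blk=6 s=0: L1-HIT | VC [10]
  [3] addr=0x56 blk=10 s=0: VC-HIT | VC [6]
  [4] addr=0x76 blk=14 s=0: MISS | VC [6, 10]
  [5] addr=0x33 blk=6 s=0: VC-HIT | VC [14, 10]
  [6] addr=0x35 blk=6 s=0: L1-HIT | VC [14, 10]
  [7] addr=0x20 blk=4 s=0: MISS | VC [14, 10, 6]
  [8] addr=0x57 blk=10 s=0: VC-HIT | VC [14, 4, 6]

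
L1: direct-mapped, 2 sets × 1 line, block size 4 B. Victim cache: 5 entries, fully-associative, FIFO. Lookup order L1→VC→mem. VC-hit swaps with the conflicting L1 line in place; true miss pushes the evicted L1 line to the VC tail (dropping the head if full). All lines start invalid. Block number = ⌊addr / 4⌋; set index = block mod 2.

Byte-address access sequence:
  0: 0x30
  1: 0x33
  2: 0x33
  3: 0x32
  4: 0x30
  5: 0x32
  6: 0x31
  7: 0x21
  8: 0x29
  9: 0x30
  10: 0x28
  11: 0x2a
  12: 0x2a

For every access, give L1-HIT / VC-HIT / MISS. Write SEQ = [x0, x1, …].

0: 0x30 (blk 12, set 0) → MISS  vc=[]
1: 0x33 (blk 12, set 0) → L1-HIT  vc=[]
2: 0x33 (blk 12, set 0) → L1-HIT  vc=[]
3: 0x32 (blk 12, set 0) → L1-HIT  vc=[]
4: 0x30 (blk 12, set 0) → L1-HIT  vc=[]
5: 0x32 (blk 12, set 0) → L1-HIT  vc=[]
6: 0x31 (blk 12, set 0) → L1-HIT  vc=[]
7: 0x21 (blk 8, set 0) → MISS  vc=[12]
8: 0x29 (blk 10, set 0) → MISS  vc=[12, 8]
9: 0x30 (blk 12, set 0) → VC-HIT  vc=[10, 8]
10: 0x28 (blk 10, set 0) → VC-HIT  vc=[12, 8]
11: 0x2a (blk 10, set 0) → L1-HIT  vc=[12, 8]
12: 0x2a (blk 10, set 0) → L1-HIT  vc=[12, 8]

SEQ = [MISS, L1-HIT, L1-HIT, L1-HIT, L1-HIT, L1-HIT, L1-HIT, MISS, MISS, VC-HIT, VC-HIT, L1-HIT, L1-HIT]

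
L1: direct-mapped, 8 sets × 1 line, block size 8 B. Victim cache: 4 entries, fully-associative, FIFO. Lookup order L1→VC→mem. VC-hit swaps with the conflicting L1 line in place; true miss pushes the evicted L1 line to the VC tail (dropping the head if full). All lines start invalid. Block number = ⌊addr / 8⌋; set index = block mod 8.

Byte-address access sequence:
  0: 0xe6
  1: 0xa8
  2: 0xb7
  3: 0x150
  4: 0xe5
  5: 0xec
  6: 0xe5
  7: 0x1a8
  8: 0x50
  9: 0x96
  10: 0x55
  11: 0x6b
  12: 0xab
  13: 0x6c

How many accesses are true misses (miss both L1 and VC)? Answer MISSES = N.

MISSES = 10

0: 0xe6 (blk 28, set 4) → MISS  vc=[]
1: 0xa8 (blk 21, set 5) → MISS  vc=[]
2: 0xb7 (blk 22, set 6) → MISS  vc=[]
3: 0x150 (blk 42, set 2) → MISS  vc=[]
4: 0xe5 (blk 28, set 4) → L1-HIT  vc=[]
5: 0xec (blk 29, set 5) → MISS  vc=[21]
6: 0xe5 (blk 28, set 4) → L1-HIT  vc=[21]
7: 0x1a8 (blk 53, set 5) → MISS  vc=[21, 29]
8: 0x50 (blk 10, set 2) → MISS  vc=[21, 29, 42]
9: 0x96 (blk 18, set 2) → MISS  vc=[21, 29, 42, 10]
10: 0x55 (blk 10, set 2) → VC-HIT  vc=[21, 29, 42, 18]
11: 0x6b (blk 13, set 5) → MISS  vc=[29, 42, 18, 53]
12: 0xab (blk 21, set 5) → MISS  vc=[42, 18, 53, 13]
13: 0x6c (blk 13, set 5) → VC-HIT  vc=[42, 18, 53, 21]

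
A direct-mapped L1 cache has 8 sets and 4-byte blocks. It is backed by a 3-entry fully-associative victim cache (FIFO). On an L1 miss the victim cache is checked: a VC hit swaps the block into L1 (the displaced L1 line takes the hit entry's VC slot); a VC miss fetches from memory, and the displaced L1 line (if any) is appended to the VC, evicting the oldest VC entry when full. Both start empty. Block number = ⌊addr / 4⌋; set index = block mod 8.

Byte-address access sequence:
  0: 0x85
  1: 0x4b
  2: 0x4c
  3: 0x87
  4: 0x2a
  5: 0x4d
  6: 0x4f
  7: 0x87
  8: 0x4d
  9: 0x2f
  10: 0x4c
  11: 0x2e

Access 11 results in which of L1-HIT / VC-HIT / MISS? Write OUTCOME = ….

0: 0x85 (blk 33, set 1) → MISS  vc=[]
1: 0x4b (blk 18, set 2) → MISS  vc=[]
2: 0x4c (blk 19, set 3) → MISS  vc=[]
3: 0x87 (blk 33, set 1) → L1-HIT  vc=[]
4: 0x2a (blk 10, set 2) → MISS  vc=[18]
5: 0x4d (blk 19, set 3) → L1-HIT  vc=[18]
6: 0x4f (blk 19, set 3) → L1-HIT  vc=[18]
7: 0x87 (blk 33, set 1) → L1-HIT  vc=[18]
8: 0x4d (blk 19, set 3) → L1-HIT  vc=[18]
9: 0x2f (blk 11, set 3) → MISS  vc=[18, 19]
10: 0x4c (blk 19, set 3) → VC-HIT  vc=[18, 11]
11: 0x2e (blk 11, set 3) → VC-HIT  vc=[18, 19]

OUTCOME = VC-HIT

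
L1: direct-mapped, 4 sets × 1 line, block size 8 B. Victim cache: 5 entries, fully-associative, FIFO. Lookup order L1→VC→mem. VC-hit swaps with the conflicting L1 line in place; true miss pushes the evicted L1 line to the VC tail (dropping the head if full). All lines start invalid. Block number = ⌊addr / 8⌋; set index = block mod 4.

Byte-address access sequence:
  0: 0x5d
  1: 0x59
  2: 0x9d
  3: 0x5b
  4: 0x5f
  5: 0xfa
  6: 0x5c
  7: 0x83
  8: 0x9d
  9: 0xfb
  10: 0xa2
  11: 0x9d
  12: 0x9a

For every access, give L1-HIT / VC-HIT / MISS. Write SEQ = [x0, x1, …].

0: 0x5d (blk 11, set 3) → MISS  vc=[]
1: 0x59 (blk 11, set 3) → L1-HIT  vc=[]
2: 0x9d (blk 19, set 3) → MISS  vc=[11]
3: 0x5b (blk 11, set 3) → VC-HIT  vc=[19]
4: 0x5f (blk 11, set 3) → L1-HIT  vc=[19]
5: 0xfa (blk 31, set 3) → MISS  vc=[19, 11]
6: 0x5c (blk 11, set 3) → VC-HIT  vc=[19, 31]
7: 0x83 (blk 16, set 0) → MISS  vc=[19, 31]
8: 0x9d (blk 19, set 3) → VC-HIT  vc=[11, 31]
9: 0xfb (blk 31, set 3) → VC-HIT  vc=[11, 19]
10: 0xa2 (blk 20, set 0) → MISS  vc=[11, 19, 16]
11: 0x9d (blk 19, set 3) → VC-HIT  vc=[11, 31, 16]
12: 0x9a (blk 19, set 3) → L1-HIT  vc=[11, 31, 16]

SEQ = [MISS, L1-HIT, MISS, VC-HIT, L1-HIT, MISS, VC-HIT, MISS, VC-HIT, VC-HIT, MISS, VC-HIT, L1-HIT]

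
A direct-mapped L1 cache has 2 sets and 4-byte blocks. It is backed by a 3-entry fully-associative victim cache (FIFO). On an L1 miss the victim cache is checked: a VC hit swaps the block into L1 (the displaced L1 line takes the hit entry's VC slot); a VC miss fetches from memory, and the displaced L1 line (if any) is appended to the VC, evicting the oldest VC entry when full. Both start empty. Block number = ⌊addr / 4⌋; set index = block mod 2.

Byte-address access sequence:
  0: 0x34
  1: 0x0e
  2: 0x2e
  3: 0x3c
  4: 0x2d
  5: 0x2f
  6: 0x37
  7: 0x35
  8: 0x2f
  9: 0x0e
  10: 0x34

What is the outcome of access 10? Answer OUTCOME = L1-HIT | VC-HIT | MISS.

OUTCOME = VC-HIT

#0 0x34→b13/s1 MISS; vc=[]
#1 0xe→b3/s1 MISS; vc=[13]
#2 0x2e→b11/s1 MISS; vc=[13,3]
#3 0x3c→b15/s1 MISS; vc=[13,3,11]
#4 0x2d→b11/s1 VC-HIT; vc=[13,3,15]
#5 0x2f→b11/s1 L1-HIT; vc=[13,3,15]
#6 0x37→b13/s1 VC-HIT; vc=[11,3,15]
#7 0x35→b13/s1 L1-HIT; vc=[11,3,15]
#8 0x2f→b11/s1 VC-HIT; vc=[13,3,15]
#9 0xe→b3/s1 VC-HIT; vc=[13,11,15]
#10 0x34→b13/s1 VC-HIT; vc=[3,11,15]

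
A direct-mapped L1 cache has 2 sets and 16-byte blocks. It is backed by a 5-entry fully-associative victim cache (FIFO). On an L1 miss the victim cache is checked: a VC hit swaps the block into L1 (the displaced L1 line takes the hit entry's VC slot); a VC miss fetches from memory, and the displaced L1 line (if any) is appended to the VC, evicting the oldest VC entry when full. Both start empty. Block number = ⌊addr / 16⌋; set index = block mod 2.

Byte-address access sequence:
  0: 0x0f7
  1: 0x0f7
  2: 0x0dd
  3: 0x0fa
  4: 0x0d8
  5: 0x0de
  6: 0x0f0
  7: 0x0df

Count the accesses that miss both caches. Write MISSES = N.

MISSES = 2

#0 0xf7→b15/s1 MISS; vc=[]
#1 0xf7→b15/s1 L1-HIT; vc=[]
#2 0xdd→b13/s1 MISS; vc=[15]
#3 0xfa→b15/s1 VC-HIT; vc=[13]
#4 0xd8→b13/s1 VC-HIT; vc=[15]
#5 0xde→b13/s1 L1-HIT; vc=[15]
#6 0xf0→b15/s1 VC-HIT; vc=[13]
#7 0xdf→b13/s1 VC-HIT; vc=[15]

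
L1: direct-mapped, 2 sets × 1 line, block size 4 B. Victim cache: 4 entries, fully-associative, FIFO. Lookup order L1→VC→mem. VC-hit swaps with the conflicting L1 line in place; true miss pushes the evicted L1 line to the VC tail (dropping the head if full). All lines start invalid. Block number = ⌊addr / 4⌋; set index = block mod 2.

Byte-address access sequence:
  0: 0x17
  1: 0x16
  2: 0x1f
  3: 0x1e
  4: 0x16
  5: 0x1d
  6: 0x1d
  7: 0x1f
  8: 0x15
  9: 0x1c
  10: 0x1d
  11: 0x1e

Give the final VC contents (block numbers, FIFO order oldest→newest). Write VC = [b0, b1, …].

VC = [5]

0: 0x17 (blk 5, set 1) → MISS  vc=[]
1: 0x16 (blk 5, set 1) → L1-HIT  vc=[]
2: 0x1f (blk 7, set 1) → MISS  vc=[5]
3: 0x1e (blk 7, set 1) → L1-HIT  vc=[5]
4: 0x16 (blk 5, set 1) → VC-HIT  vc=[7]
5: 0x1d (blk 7, set 1) → VC-HIT  vc=[5]
6: 0x1d (blk 7, set 1) → L1-HIT  vc=[5]
7: 0x1f (blk 7, set 1) → L1-HIT  vc=[5]
8: 0x15 (blk 5, set 1) → VC-HIT  vc=[7]
9: 0x1c (blk 7, set 1) → VC-HIT  vc=[5]
10: 0x1d (blk 7, set 1) → L1-HIT  vc=[5]
11: 0x1e (blk 7, set 1) → L1-HIT  vc=[5]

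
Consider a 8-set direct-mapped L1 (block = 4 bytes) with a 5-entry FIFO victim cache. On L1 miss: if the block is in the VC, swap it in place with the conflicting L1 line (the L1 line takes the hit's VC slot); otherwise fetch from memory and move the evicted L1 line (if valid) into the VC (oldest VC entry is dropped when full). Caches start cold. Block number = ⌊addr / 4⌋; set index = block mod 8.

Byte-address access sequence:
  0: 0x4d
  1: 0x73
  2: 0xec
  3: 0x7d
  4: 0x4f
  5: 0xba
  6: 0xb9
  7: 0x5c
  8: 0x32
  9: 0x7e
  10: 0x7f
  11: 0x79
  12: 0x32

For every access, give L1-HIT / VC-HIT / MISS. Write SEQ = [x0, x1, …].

#0 0x4d→b19/s3 MISS; vc=[]
#1 0x73→b28/s4 MISS; vc=[]
#2 0xec→b59/s3 MISS; vc=[19]
#3 0x7d→b31/s7 MISS; vc=[19]
#4 0x4f→b19/s3 VC-HIT; vc=[59]
#5 0xba→b46/s6 MISS; vc=[59]
#6 0xb9→b46/s6 L1-HIT; vc=[59]
#7 0x5c→b23/s7 MISS; vc=[59,31]
#8 0x32→b12/s4 MISS; vc=[59,31,28]
#9 0x7e→b31/s7 VC-HIT; vc=[59,23,28]
#10 0x7f→b31/s7 L1-HIT; vc=[59,23,28]
#11 0x79→b30/s6 MISS; vc=[59,23,28,46]
#12 0x32→b12/s4 L1-HIT; vc=[59,23,28,46]

SEQ = [MISS, MISS, MISS, MISS, VC-HIT, MISS, L1-HIT, MISS, MISS, VC-HIT, L1-HIT, MISS, L1-HIT]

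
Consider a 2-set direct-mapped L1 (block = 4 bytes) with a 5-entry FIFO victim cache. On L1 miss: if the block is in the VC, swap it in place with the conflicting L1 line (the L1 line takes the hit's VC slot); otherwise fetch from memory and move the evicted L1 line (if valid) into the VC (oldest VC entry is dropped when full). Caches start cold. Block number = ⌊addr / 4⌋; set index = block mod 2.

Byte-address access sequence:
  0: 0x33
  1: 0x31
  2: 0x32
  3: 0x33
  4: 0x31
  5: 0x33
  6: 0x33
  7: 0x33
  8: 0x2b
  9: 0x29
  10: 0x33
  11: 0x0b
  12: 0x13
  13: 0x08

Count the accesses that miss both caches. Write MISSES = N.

MISSES = 4

#0 0x33→b12/s0 MISS; vc=[]
#1 0x31→b12/s0 L1-HIT; vc=[]
#2 0x32→b12/s0 L1-HIT; vc=[]
#3 0x33→b12/s0 L1-HIT; vc=[]
#4 0x31→b12/s0 L1-HIT; vc=[]
#5 0x33→b12/s0 L1-HIT; vc=[]
#6 0x33→b12/s0 L1-HIT; vc=[]
#7 0x33→b12/s0 L1-HIT; vc=[]
#8 0x2b→b10/s0 MISS; vc=[12]
#9 0x29→b10/s0 L1-HIT; vc=[12]
#10 0x33→b12/s0 VC-HIT; vc=[10]
#11 0xb→b2/s0 MISS; vc=[10,12]
#12 0x13→b4/s0 MISS; vc=[10,12,2]
#13 0x8→b2/s0 VC-HIT; vc=[10,12,4]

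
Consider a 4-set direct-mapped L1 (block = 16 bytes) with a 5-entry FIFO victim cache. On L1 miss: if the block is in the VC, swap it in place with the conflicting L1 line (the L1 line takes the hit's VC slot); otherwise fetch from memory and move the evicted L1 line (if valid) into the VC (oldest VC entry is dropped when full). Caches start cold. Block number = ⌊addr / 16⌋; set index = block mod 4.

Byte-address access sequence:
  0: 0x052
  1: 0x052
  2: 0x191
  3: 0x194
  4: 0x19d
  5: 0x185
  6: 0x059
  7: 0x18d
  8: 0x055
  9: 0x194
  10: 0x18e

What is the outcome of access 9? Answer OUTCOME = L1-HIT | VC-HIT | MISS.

OUTCOME = VC-HIT

  [0] addr=0x52 blk=5 s=1: MISS | VC []
  [1] addr=0x52 blk=5 s=1: L1-HIT | VC []
  [2] addr=0x191 blk=25 s=1: MISS | VC [5]
  [3] addr=0x194 blk=25 s=1: L1-HIT | VC [5]
  [4] addr=0x19d blk=25 s=1: L1-HIT | VC [5]
  [5] addr=0x185 blk=24 s=0: MISS | VC [5]
  [6] addr=0x59 blk=5 s=1: VC-HIT | VC [25]
  [7] addr=0x18d blk=24 s=0: L1-HIT | VC [25]
  [8] addr=0x55 blk=5 s=1: L1-HIT | VC [25]
  [9] addr=0x194 blk=25 s=1: VC-HIT | VC [5]
  [10] addr=0x18e blk=24 s=0: L1-HIT | VC [5]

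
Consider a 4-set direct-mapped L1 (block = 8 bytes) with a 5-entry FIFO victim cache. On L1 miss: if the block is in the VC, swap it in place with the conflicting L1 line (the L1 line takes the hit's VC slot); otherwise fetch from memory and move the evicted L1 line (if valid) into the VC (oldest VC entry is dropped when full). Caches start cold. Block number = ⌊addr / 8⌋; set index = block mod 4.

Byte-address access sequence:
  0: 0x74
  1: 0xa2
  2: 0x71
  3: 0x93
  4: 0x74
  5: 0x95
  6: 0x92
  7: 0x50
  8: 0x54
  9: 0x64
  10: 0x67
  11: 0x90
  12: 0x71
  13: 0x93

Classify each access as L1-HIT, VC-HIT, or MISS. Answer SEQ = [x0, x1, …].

SEQ = [MISS, MISS, L1-HIT, MISS, VC-HIT, VC-HIT, L1-HIT, MISS, L1-HIT, MISS, L1-HIT, VC-HIT, VC-HIT, VC-HIT]

  [0] addr=0x74 blk=14 s=2: MISS | VC []
  [1] addr=0xa2 blk=20 s=0: MISS | VC []
  [2] addr=0x71 blk=14 s=2: L1-HIT | VC []
  [3] addr=0x93 blk=18 s=2: MISS | VC [14]
  [4] addr=0x74 blk=14 s=2: VC-HIT | VC [18]
  [5] addr=0x95 blk=18 s=2: VC-HIT | VC [14]
  [6] addr=0x92 blk=18 s=2: L1-HIT | VC [14]
  [7] addr=0x50 blk=10 s=2: MISS | VC [14, 18]
  [8] addr=0x54 blk=10 s=2: L1-HIT | VC [14, 18]
  [9] addr=0x64 blk=12 s=0: MISS | VC [14, 18, 20]
  [10] addr=0x67 blk=12 s=0: L1-HIT | VC [14, 18, 20]
  [11] addr=0x90 blk=18 s=2: VC-HIT | VC [14, 10, 20]
  [12] addr=0x71 blk=14 s=2: VC-HIT | VC [18, 10, 20]
  [13] addr=0x93 blk=18 s=2: VC-HIT | VC [14, 10, 20]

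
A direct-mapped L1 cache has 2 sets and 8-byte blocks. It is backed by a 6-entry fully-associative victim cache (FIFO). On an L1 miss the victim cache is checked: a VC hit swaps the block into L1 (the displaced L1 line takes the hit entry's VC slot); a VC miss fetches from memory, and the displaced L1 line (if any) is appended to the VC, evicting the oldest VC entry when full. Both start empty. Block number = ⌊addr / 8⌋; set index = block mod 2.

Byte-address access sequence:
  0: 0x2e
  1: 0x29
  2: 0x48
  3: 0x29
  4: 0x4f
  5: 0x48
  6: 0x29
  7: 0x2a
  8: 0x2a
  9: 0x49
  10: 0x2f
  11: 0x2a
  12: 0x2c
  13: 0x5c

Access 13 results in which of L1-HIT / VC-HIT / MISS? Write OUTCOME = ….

OUTCOME = MISS

#0 0x2e→b5/s1 MISS; vc=[]
#1 0x29→b5/s1 L1-HIT; vc=[]
#2 0x48→b9/s1 MISS; vc=[5]
#3 0x29→b5/s1 VC-HIT; vc=[9]
#4 0x4f→b9/s1 VC-HIT; vc=[5]
#5 0x48→b9/s1 L1-HIT; vc=[5]
#6 0x29→b5/s1 VC-HIT; vc=[9]
#7 0x2a→b5/s1 L1-HIT; vc=[9]
#8 0x2a→b5/s1 L1-HIT; vc=[9]
#9 0x49→b9/s1 VC-HIT; vc=[5]
#10 0x2f→b5/s1 VC-HIT; vc=[9]
#11 0x2a→b5/s1 L1-HIT; vc=[9]
#12 0x2c→b5/s1 L1-HIT; vc=[9]
#13 0x5c→b11/s1 MISS; vc=[9,5]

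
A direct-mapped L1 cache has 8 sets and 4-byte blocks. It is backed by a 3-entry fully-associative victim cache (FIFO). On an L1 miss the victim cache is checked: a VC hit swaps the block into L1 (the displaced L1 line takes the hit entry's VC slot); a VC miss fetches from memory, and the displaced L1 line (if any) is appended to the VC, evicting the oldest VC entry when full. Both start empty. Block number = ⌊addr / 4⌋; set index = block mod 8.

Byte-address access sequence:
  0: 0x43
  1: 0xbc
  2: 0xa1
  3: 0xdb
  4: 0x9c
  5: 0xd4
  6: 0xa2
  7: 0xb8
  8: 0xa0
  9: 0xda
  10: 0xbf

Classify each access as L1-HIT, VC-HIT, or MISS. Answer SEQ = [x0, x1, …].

SEQ = [MISS, MISS, MISS, MISS, MISS, MISS, L1-HIT, MISS, L1-HIT, VC-HIT, VC-HIT]

#0 0x43→b16/s0 MISS; vc=[]
#1 0xbc→b47/s7 MISS; vc=[]
#2 0xa1→b40/s0 MISS; vc=[16]
#3 0xdb→b54/s6 MISS; vc=[16]
#4 0x9c→b39/s7 MISS; vc=[16,47]
#5 0xd4→b53/s5 MISS; vc=[16,47]
#6 0xa2→b40/s0 L1-HIT; vc=[16,47]
#7 0xb8→b46/s6 MISS; vc=[16,47,54]
#8 0xa0→b40/s0 L1-HIT; vc=[16,47,54]
#9 0xda→b54/s6 VC-HIT; vc=[16,47,46]
#10 0xbf→b47/s7 VC-HIT; vc=[16,39,46]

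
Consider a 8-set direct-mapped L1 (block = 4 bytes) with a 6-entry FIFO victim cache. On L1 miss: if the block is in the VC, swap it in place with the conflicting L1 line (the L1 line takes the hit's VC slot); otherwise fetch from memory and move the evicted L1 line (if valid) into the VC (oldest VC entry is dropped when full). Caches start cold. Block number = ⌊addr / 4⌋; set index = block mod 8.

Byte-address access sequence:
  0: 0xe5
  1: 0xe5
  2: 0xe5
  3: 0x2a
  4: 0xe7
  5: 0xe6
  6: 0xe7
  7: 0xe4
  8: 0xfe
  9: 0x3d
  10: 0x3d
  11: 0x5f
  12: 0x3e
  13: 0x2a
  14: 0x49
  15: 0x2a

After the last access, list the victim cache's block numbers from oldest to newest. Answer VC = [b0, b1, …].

VC = [63, 23, 18]

  [0] addr=0xe5 blk=57 s=1: MISS | VC []
  [1] addr=0xe5 blk=57 s=1: L1-HIT | VC []
  [2] addr=0xe5 blk=57 s=1: L1-HIT | VC []
  [3] addr=0x2a blk=10 s=2: MISS | VC []
  [4] addr=0xe7 blk=57 s=1: L1-HIT | VC []
  [5] addr=0xe6 blk=57 s=1: L1-HIT | VC []
  [6] addr=0xe7 blk=57 s=1: L1-HIT | VC []
  [7] addr=0xe4 blk=57 s=1: L1-HIT | VC []
  [8] addr=0xfe blk=63 s=7: MISS | VC []
  [9] addr=0x3d blk=15 s=7: MISS | VC [63]
  [10] addr=0x3d blk=15 s=7: L1-HIT | VC [63]
  [11] addr=0x5f blk=23 s=7: MISS | VC [63, 15]
  [12] addr=0x3e blk=15 s=7: VC-HIT | VC [63, 23]
  [13] addr=0x2a blk=10 s=2: L1-HIT | VC [63, 23]
  [14] addr=0x49 blk=18 s=2: MISS | VC [63, 23, 10]
  [15] addr=0x2a blk=10 s=2: VC-HIT | VC [63, 23, 18]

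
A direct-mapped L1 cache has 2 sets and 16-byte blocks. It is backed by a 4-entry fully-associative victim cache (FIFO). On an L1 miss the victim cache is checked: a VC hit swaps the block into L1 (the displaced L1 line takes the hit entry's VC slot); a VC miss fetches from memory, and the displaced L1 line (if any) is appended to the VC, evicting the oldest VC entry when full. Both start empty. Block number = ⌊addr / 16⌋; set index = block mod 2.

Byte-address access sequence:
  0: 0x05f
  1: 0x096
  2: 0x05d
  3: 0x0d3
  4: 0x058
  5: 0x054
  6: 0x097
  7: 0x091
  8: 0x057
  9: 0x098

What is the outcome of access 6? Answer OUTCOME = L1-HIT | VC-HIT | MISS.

OUTCOME = VC-HIT

#0 0x5f→b5/s1 MISS; vc=[]
#1 0x96→b9/s1 MISS; vc=[5]
#2 0x5d→b5/s1 VC-HIT; vc=[9]
#3 0xd3→b13/s1 MISS; vc=[9,5]
#4 0x58→b5/s1 VC-HIT; vc=[9,13]
#5 0x54→b5/s1 L1-HIT; vc=[9,13]
#6 0x97→b9/s1 VC-HIT; vc=[5,13]
#7 0x91→b9/s1 L1-HIT; vc=[5,13]
#8 0x57→b5/s1 VC-HIT; vc=[9,13]
#9 0x98→b9/s1 VC-HIT; vc=[5,13]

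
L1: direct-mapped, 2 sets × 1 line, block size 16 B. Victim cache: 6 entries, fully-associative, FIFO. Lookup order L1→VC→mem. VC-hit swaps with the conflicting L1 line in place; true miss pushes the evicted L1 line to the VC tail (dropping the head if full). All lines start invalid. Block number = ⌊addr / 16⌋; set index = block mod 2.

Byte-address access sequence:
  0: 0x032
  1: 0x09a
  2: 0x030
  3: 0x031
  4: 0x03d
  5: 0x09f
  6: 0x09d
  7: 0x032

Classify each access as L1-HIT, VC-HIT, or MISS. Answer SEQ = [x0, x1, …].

SEQ = [MISS, MISS, VC-HIT, L1-HIT, L1-HIT, VC-HIT, L1-HIT, VC-HIT]

0: 0x32 (blk 3, set 1) → MISS  vc=[]
1: 0x9a (blk 9, set 1) → MISS  vc=[3]
2: 0x30 (blk 3, set 1) → VC-HIT  vc=[9]
3: 0x31 (blk 3, set 1) → L1-HIT  vc=[9]
4: 0x3d (blk 3, set 1) → L1-HIT  vc=[9]
5: 0x9f (blk 9, set 1) → VC-HIT  vc=[3]
6: 0x9d (blk 9, set 1) → L1-HIT  vc=[3]
7: 0x32 (blk 3, set 1) → VC-HIT  vc=[9]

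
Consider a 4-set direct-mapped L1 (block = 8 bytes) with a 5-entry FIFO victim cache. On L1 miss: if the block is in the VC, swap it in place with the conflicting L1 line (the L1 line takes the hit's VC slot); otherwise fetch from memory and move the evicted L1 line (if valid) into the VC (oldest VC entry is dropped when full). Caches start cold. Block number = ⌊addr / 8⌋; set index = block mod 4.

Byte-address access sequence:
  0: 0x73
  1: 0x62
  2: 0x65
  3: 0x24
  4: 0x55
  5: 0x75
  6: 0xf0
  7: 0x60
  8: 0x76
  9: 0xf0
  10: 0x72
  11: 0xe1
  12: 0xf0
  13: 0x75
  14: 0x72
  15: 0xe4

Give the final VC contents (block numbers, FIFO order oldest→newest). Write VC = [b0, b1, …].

VC = [4, 10, 30, 12]

#0 0x73→b14/s2 MISS; vc=[]
#1 0x62→b12/s0 MISS; vc=[]
#2 0x65→b12/s0 L1-HIT; vc=[]
#3 0x24→b4/s0 MISS; vc=[12]
#4 0x55→b10/s2 MISS; vc=[12,14]
#5 0x75→b14/s2 VC-HIT; vc=[12,10]
#6 0xf0→b30/s2 MISS; vc=[12,10,14]
#7 0x60→b12/s0 VC-HIT; vc=[4,10,14]
#8 0x76→b14/s2 VC-HIT; vc=[4,10,30]
#9 0xf0→b30/s2 VC-HIT; vc=[4,10,14]
#10 0x72→b14/s2 VC-HIT; vc=[4,10,30]
#11 0xe1→b28/s0 MISS; vc=[4,10,30,12]
#12 0xf0→b30/s2 VC-HIT; vc=[4,10,14,12]
#13 0x75→b14/s2 VC-HIT; vc=[4,10,30,12]
#14 0x72→b14/s2 L1-HIT; vc=[4,10,30,12]
#15 0xe4→b28/s0 L1-HIT; vc=[4,10,30,12]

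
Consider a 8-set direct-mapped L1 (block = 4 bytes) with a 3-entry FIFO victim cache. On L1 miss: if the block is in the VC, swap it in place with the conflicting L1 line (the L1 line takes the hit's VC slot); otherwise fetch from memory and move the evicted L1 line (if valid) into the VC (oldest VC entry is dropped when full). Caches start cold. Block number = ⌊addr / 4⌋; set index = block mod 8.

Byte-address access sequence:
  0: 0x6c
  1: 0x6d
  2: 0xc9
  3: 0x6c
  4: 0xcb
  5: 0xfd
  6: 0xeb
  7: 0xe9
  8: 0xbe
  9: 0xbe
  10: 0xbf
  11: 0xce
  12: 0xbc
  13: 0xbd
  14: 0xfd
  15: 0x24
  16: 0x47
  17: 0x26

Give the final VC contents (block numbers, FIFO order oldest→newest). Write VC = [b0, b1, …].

VC = [47, 27, 17]

  [0] addr=0x6c blk=27 s=3: MISS | VC []
  [1] addr=0x6d blk=27 s=3: L1-HIT | VC []
  [2] addr=0xc9 blk=50 s=2: MISS | VC []
  [3] addr=0x6c blk=27 s=3: L1-HIT | VC []
  [4] addr=0xcb blk=50 s=2: L1-HIT | VC []
  [5] addr=0xfd blk=63 s=7: MISS | VC []
  [6] addr=0xeb blk=58 s=2: MISS | VC [50]
  [7] addr=0xe9 blk=58 s=2: L1-HIT | VC [50]
  [8] addr=0xbe blk=47 s=7: MISS | VC [50, 63]
  [9] addr=0xbe blk=47 s=7: L1-HIT | VC [50, 63]
  [10] addr=0xbf blk=47 s=7: L1-HIT | VC [50, 63]
  [11] addr=0xce blk=51 s=3: MISS | VC [50, 63, 27]
  [12] addr=0xbc blk=47 s=7: L1-HIT | VC [50, 63, 27]
  [13] addr=0xbd blk=47 s=7: L1-HIT | VC [50, 63, 27]
  [14] addr=0xfd blk=63 s=7: VC-HIT | VC [50, 47, 27]
  [15] addr=0x24 blk=9 s=1: MISS | VC [50, 47, 27]
  [16] addr=0x47 blk=17 s=1: MISS | VC [47, 27, 9]
  [17] addr=0x26 blk=9 s=1: VC-HIT | VC [47, 27, 17]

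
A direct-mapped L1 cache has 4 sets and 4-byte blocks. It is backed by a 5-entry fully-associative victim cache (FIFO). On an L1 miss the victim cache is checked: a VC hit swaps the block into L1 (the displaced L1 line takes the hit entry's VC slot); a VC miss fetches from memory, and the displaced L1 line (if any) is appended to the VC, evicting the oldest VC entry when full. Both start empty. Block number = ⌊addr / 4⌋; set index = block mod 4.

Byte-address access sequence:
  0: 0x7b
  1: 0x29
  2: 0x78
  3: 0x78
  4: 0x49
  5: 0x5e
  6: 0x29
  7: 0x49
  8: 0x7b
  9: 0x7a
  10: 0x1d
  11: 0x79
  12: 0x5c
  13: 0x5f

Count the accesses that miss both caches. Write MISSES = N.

#0 0x7b→b30/s2 MISS; vc=[]
#1 0x29→b10/s2 MISS; vc=[30]
#2 0x78→b30/s2 VC-HIT; vc=[10]
#3 0x78→b30/s2 L1-HIT; vc=[10]
#4 0x49→b18/s2 MISS; vc=[10,30]
#5 0x5e→b23/s3 MISS; vc=[10,30]
#6 0x29→b10/s2 VC-HIT; vc=[18,30]
#7 0x49→b18/s2 VC-HIT; vc=[10,30]
#8 0x7b→b30/s2 VC-HIT; vc=[10,18]
#9 0x7a→b30/s2 L1-HIT; vc=[10,18]
#10 0x1d→b7/s3 MISS; vc=[10,18,23]
#11 0x79→b30/s2 L1-HIT; vc=[10,18,23]
#12 0x5c→b23/s3 VC-HIT; vc=[10,18,7]
#13 0x5f→b23/s3 L1-HIT; vc=[10,18,7]

MISSES = 5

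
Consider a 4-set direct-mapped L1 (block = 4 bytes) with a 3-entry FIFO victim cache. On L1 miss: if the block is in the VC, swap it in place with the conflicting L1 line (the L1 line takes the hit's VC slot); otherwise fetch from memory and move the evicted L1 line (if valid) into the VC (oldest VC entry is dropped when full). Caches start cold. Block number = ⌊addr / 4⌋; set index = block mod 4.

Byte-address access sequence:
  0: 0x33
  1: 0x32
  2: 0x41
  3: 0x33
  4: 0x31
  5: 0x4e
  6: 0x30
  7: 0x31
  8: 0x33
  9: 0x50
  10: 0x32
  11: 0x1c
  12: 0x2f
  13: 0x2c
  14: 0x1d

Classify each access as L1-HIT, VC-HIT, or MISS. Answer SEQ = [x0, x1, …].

SEQ = [MISS, L1-HIT, MISS, VC-HIT, L1-HIT, MISS, L1-HIT, L1-HIT, L1-HIT, MISS, VC-HIT, MISS, MISS, L1-HIT, VC-HIT]

0: 0x33 (blk 12, set 0) → MISS  vc=[]
1: 0x32 (blk 12, set 0) → L1-HIT  vc=[]
2: 0x41 (blk 16, set 0) → MISS  vc=[12]
3: 0x33 (blk 12, set 0) → VC-HIT  vc=[16]
4: 0x31 (blk 12, set 0) → L1-HIT  vc=[16]
5: 0x4e (blk 19, set 3) → MISS  vc=[16]
6: 0x30 (blk 12, set 0) → L1-HIT  vc=[16]
7: 0x31 (blk 12, set 0) → L1-HIT  vc=[16]
8: 0x33 (blk 12, set 0) → L1-HIT  vc=[16]
9: 0x50 (blk 20, set 0) → MISS  vc=[16, 12]
10: 0x32 (blk 12, set 0) → VC-HIT  vc=[16, 20]
11: 0x1c (blk 7, set 3) → MISS  vc=[16, 20, 19]
12: 0x2f (blk 11, set 3) → MISS  vc=[20, 19, 7]
13: 0x2c (blk 11, set 3) → L1-HIT  vc=[20, 19, 7]
14: 0x1d (blk 7, set 3) → VC-HIT  vc=[20, 19, 11]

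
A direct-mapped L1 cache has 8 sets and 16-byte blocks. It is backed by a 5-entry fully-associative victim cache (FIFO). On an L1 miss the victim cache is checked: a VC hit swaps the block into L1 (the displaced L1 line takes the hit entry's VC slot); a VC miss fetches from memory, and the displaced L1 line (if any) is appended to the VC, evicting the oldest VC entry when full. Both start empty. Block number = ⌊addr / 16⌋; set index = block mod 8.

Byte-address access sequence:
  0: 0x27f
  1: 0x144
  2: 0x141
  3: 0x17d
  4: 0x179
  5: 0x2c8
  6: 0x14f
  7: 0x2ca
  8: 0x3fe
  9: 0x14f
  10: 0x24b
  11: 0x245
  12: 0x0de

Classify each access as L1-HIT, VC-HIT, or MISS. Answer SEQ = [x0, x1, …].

SEQ = [MISS, MISS, L1-HIT, MISS, L1-HIT, MISS, VC-HIT, VC-HIT, MISS, VC-HIT, MISS, L1-HIT, MISS]

#0 0x27f→b39/s7 MISS; vc=[]
#1 0x144→b20/s4 MISS; vc=[]
#2 0x141→b20/s4 L1-HIT; vc=[]
#3 0x17d→b23/s7 MISS; vc=[39]
#4 0x179→b23/s7 L1-HIT; vc=[39]
#5 0x2c8→b44/s4 MISS; vc=[39,20]
#6 0x14f→b20/s4 VC-HIT; vc=[39,44]
#7 0x2ca→b44/s4 VC-HIT; vc=[39,20]
#8 0x3fe→b63/s7 MISS; vc=[39,20,23]
#9 0x14f→b20/s4 VC-HIT; vc=[39,44,23]
#10 0x24b→b36/s4 MISS; vc=[39,44,23,20]
#11 0x245→b36/s4 L1-HIT; vc=[39,44,23,20]
#12 0xde→b13/s5 MISS; vc=[39,44,23,20]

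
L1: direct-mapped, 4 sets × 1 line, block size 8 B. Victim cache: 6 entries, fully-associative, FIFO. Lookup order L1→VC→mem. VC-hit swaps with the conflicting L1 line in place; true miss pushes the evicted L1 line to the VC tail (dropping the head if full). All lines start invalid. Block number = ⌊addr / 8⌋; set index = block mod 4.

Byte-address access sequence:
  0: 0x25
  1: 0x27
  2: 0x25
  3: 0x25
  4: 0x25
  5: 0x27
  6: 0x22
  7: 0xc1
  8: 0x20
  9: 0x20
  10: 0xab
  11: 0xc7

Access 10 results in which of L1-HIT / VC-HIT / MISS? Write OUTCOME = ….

OUTCOME = MISS

0: 0x25 (blk 4, set 0) → MISS  vc=[]
1: 0x27 (blk 4, set 0) → L1-HIT  vc=[]
2: 0x25 (blk 4, set 0) → L1-HIT  vc=[]
3: 0x25 (blk 4, set 0) → L1-HIT  vc=[]
4: 0x25 (blk 4, set 0) → L1-HIT  vc=[]
5: 0x27 (blk 4, set 0) → L1-HIT  vc=[]
6: 0x22 (blk 4, set 0) → L1-HIT  vc=[]
7: 0xc1 (blk 24, set 0) → MISS  vc=[4]
8: 0x20 (blk 4, set 0) → VC-HIT  vc=[24]
9: 0x20 (blk 4, set 0) → L1-HIT  vc=[24]
10: 0xab (blk 21, set 1) → MISS  vc=[24]
11: 0xc7 (blk 24, set 0) → VC-HIT  vc=[4]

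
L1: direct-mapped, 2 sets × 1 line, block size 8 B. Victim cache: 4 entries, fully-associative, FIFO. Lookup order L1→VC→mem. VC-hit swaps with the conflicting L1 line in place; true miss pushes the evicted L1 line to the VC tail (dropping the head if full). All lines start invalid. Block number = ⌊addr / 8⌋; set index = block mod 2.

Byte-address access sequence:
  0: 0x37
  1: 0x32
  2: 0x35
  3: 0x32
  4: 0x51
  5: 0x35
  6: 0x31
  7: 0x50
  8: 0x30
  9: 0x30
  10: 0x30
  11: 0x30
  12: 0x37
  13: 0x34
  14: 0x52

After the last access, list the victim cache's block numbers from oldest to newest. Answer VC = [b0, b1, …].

#0 0x37→b6/s0 MISS; vc=[]
#1 0x32→b6/s0 L1-HIT; vc=[]
#2 0x35→b6/s0 L1-HIT; vc=[]
#3 0x32→b6/s0 L1-HIT; vc=[]
#4 0x51→b10/s0 MISS; vc=[6]
#5 0x35→b6/s0 VC-HIT; vc=[10]
#6 0x31→b6/s0 L1-HIT; vc=[10]
#7 0x50→b10/s0 VC-HIT; vc=[6]
#8 0x30→b6/s0 VC-HIT; vc=[10]
#9 0x30→b6/s0 L1-HIT; vc=[10]
#10 0x30→b6/s0 L1-HIT; vc=[10]
#11 0x30→b6/s0 L1-HIT; vc=[10]
#12 0x37→b6/s0 L1-HIT; vc=[10]
#13 0x34→b6/s0 L1-HIT; vc=[10]
#14 0x52→b10/s0 VC-HIT; vc=[6]

VC = [6]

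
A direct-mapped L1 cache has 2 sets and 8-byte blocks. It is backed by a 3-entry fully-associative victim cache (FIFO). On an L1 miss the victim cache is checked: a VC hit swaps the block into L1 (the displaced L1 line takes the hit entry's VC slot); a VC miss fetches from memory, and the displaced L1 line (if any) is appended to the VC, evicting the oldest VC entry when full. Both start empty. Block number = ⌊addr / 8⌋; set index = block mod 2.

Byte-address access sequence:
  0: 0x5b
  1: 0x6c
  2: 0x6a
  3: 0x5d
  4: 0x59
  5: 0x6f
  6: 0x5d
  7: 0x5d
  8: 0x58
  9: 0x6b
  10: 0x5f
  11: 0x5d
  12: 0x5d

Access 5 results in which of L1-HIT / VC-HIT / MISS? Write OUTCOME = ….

OUTCOME = VC-HIT

0: 0x5b (blk 11, set 1) → MISS  vc=[]
1: 0x6c (blk 13, set 1) → MISS  vc=[11]
2: 0x6a (blk 13, set 1) → L1-HIT  vc=[11]
3: 0x5d (blk 11, set 1) → VC-HIT  vc=[13]
4: 0x59 (blk 11, set 1) → L1-HIT  vc=[13]
5: 0x6f (blk 13, set 1) → VC-HIT  vc=[11]
6: 0x5d (blk 11, set 1) → VC-HIT  vc=[13]
7: 0x5d (blk 11, set 1) → L1-HIT  vc=[13]
8: 0x58 (blk 11, set 1) → L1-HIT  vc=[13]
9: 0x6b (blk 13, set 1) → VC-HIT  vc=[11]
10: 0x5f (blk 11, set 1) → VC-HIT  vc=[13]
11: 0x5d (blk 11, set 1) → L1-HIT  vc=[13]
12: 0x5d (blk 11, set 1) → L1-HIT  vc=[13]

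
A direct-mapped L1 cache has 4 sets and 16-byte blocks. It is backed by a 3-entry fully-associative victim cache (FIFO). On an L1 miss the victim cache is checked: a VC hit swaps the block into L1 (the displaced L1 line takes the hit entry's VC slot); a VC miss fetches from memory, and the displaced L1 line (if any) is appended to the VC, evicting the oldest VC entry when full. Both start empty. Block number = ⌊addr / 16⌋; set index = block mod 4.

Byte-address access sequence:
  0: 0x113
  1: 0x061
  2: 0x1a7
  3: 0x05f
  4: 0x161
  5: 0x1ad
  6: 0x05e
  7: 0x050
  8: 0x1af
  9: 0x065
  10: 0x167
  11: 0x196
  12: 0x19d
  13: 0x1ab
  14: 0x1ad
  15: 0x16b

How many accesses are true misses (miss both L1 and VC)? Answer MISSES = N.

0: 0x113 (blk 17, set 1) → MISS  vc=[]
1: 0x61 (blk 6, set 2) → MISS  vc=[]
2: 0x1a7 (blk 26, set 2) → MISS  vc=[6]
3: 0x5f (blk 5, set 1) → MISS  vc=[6, 17]
4: 0x161 (blk 22, set 2) → MISS  vc=[6, 17, 26]
5: 0x1ad (blk 26, set 2) → VC-HIT  vc=[6, 17, 22]
6: 0x5e (blk 5, set 1) → L1-HIT  vc=[6, 17, 22]
7: 0x50 (blk 5, set 1) → L1-HIT  vc=[6, 17, 22]
8: 0x1af (blk 26, set 2) → L1-HIT  vc=[6, 17, 22]
9: 0x65 (blk 6, set 2) → VC-HIT  vc=[26, 17, 22]
10: 0x167 (blk 22, set 2) → VC-HIT  vc=[26, 17, 6]
11: 0x196 (blk 25, set 1) → MISS  vc=[17, 6, 5]
12: 0x19d (blk 25, set 1) → L1-HIT  vc=[17, 6, 5]
13: 0x1ab (blk 26, set 2) → MISS  vc=[6, 5, 22]
14: 0x1ad (blk 26, set 2) → L1-HIT  vc=[6, 5, 22]
15: 0x16b (blk 22, set 2) → VC-HIT  vc=[6, 5, 26]

MISSES = 7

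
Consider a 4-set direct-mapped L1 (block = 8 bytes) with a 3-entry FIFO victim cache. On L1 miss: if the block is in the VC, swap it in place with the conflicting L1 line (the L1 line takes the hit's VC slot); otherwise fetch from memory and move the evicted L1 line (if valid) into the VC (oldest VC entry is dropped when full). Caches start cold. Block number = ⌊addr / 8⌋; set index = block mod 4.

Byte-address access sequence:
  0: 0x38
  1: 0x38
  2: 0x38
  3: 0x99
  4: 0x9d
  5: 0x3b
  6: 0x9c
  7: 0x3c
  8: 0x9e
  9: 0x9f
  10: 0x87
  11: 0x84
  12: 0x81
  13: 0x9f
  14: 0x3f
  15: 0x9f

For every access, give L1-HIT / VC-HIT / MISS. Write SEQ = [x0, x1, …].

SEQ = [MISS, L1-HIT, L1-HIT, MISS, L1-HIT, VC-HIT, VC-HIT, VC-HIT, VC-HIT, L1-HIT, MISS, L1-HIT, L1-HIT, L1-HIT, VC-HIT, VC-HIT]

  [0] addr=0x38 blk=7 s=3: MISS | VC []
  [1] addr=0x38 blk=7 s=3: L1-HIT | VC []
  [2] addr=0x38 blk=7 s=3: L1-HIT | VC []
  [3] addr=0x99 blk=19 s=3: MISS | VC [7]
  [4] addr=0x9d blk=19 s=3: L1-HIT | VC [7]
  [5] addr=0x3b blk=7 s=3: VC-HIT | VC [19]
  [6] addr=0x9c blk=19 s=3: VC-HIT | VC [7]
  [7] addr=0x3c blk=7 s=3: VC-HIT | VC [19]
  [8] addr=0x9e blk=19 s=3: VC-HIT | VC [7]
  [9] addr=0x9f blk=19 s=3: L1-HIT | VC [7]
  [10] addr=0x87 blk=16 s=0: MISS | VC [7]
  [11] addr=0x84 blk=16 s=0: L1-HIT | VC [7]
  [12] addr=0x81 blk=16 s=0: L1-HIT | VC [7]
  [13] addr=0x9f blk=19 s=3: L1-HIT | VC [7]
  [14] addr=0x3f blk=7 s=3: VC-HIT | VC [19]
  [15] addr=0x9f blk=19 s=3: VC-HIT | VC [7]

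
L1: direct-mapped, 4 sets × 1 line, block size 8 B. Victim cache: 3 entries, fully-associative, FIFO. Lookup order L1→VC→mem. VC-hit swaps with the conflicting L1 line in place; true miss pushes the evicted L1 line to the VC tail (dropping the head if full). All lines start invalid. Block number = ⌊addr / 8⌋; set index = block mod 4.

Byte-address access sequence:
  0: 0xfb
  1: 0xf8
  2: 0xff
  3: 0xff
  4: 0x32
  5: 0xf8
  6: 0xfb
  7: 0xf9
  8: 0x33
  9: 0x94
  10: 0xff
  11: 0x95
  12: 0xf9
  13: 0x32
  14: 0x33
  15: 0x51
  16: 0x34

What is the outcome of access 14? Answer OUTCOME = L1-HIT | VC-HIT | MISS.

  [0] addr=0xfb blk=31 s=3: MISS | VC []
  [1] addr=0xf8 blk=31 s=3: L1-HIT | VC []
  [2] addr=0xff blk=31 s=3: L1-HIT | VC []
  [3] addr=0xff blk=31 s=3: L1-HIT | VC []
  [4] addr=0x32 blk=6 s=2: MISS | VC []
  [5] addr=0xf8 blk=31 s=3: L1-HIT | VC []
  [6] addr=0xfb blk=31 s=3: L1-HIT | VC []
  [7] addr=0xf9 blk=31 s=3: L1-HIT | VC []
  [8] addr=0x33 blk=6 s=2: L1-HIT | VC []
  [9] addr=0x94 blk=18 s=2: MISS | VC [6]
  [10] addr=0xff blk=31 s=3: L1-HIT | VC [6]
  [11] addr=0x95 blk=18 s=2: L1-HIT | VC [6]
  [12] addr=0xf9 blk=31 s=3: L1-HIT | VC [6]
  [13] addr=0x32 blk=6 s=2: VC-HIT | VC [18]
  [14] addr=0x33 blk=6 s=2: L1-HIT | VC [18]
  [15] addr=0x51 blk=10 s=2: MISS | VC [18, 6]
  [16] addr=0x34 blk=6 s=2: VC-HIT | VC [18, 10]

OUTCOME = L1-HIT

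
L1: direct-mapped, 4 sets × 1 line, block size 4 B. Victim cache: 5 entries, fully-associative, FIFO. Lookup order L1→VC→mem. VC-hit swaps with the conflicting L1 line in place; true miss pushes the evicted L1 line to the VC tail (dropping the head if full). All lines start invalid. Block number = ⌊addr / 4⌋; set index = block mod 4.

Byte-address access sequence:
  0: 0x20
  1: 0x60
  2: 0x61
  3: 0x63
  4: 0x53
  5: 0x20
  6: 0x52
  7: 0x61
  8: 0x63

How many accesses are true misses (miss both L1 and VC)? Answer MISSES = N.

0: 0x20 (blk 8, set 0) → MISS  vc=[]
1: 0x60 (blk 24, set 0) → MISS  vc=[8]
2: 0x61 (blk 24, set 0) → L1-HIT  vc=[8]
3: 0x63 (blk 24, set 0) → L1-HIT  vc=[8]
4: 0x53 (blk 20, set 0) → MISS  vc=[8, 24]
5: 0x20 (blk 8, set 0) → VC-HIT  vc=[20, 24]
6: 0x52 (blk 20, set 0) → VC-HIT  vc=[8, 24]
7: 0x61 (blk 24, set 0) → VC-HIT  vc=[8, 20]
8: 0x63 (blk 24, set 0) → L1-HIT  vc=[8, 20]

MISSES = 3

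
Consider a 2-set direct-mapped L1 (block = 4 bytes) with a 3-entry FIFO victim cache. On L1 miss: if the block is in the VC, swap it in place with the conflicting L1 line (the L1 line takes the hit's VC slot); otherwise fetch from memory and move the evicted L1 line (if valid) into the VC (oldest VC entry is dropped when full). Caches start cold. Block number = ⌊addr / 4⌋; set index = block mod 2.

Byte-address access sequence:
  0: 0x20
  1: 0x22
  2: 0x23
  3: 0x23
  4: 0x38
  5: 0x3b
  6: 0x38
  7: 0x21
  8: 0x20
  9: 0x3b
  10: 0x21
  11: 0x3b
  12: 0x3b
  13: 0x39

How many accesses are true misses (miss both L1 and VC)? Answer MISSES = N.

MISSES = 2

#0 0x20→b8/s0 MISS; vc=[]
#1 0x22→b8/s0 L1-HIT; vc=[]
#2 0x23→b8/s0 L1-HIT; vc=[]
#3 0x23→b8/s0 L1-HIT; vc=[]
#4 0x38→b14/s0 MISS; vc=[8]
#5 0x3b→b14/s0 L1-HIT; vc=[8]
#6 0x38→b14/s0 L1-HIT; vc=[8]
#7 0x21→b8/s0 VC-HIT; vc=[14]
#8 0x20→b8/s0 L1-HIT; vc=[14]
#9 0x3b→b14/s0 VC-HIT; vc=[8]
#10 0x21→b8/s0 VC-HIT; vc=[14]
#11 0x3b→b14/s0 VC-HIT; vc=[8]
#12 0x3b→b14/s0 L1-HIT; vc=[8]
#13 0x39→b14/s0 L1-HIT; vc=[8]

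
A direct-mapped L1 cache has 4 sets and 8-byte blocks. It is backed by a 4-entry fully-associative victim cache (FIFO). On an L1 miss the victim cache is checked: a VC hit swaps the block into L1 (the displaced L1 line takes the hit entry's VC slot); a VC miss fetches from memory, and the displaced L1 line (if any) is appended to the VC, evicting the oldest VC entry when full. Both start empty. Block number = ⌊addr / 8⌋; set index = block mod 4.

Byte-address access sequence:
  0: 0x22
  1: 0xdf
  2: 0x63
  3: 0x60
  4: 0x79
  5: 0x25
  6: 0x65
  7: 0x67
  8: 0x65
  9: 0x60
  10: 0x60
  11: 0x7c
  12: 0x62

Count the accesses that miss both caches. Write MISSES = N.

MISSES = 4

  [0] addr=0x22 blk=4 s=0: MISS | VC []
  [1] addr=0xdf blk=27 s=3: MISS | VC []
  [2] addr=0x63 blk=12 s=0: MISS | VC [4]
  [3] addr=0x60 blk=12 s=0: L1-HIT | VC [4]
  [4] addr=0x79 blk=15 s=3: MISS | VC [4, 27]
  [5] addr=0x25 blk=4 s=0: VC-HIT | VC [12, 27]
  [6] addr=0x65 blk=12 s=0: VC-HIT | VC [4, 27]
  [7] addr=0x67 blk=12 s=0: L1-HIT | VC [4, 27]
  [8] addr=0x65 blk=12 s=0: L1-HIT | VC [4, 27]
  [9] addr=0x60 blk=12 s=0: L1-HIT | VC [4, 27]
  [10] addr=0x60 blk=12 s=0: L1-HIT | VC [4, 27]
  [11] addr=0x7c blk=15 s=3: L1-HIT | VC [4, 27]
  [12] addr=0x62 blk=12 s=0: L1-HIT | VC [4, 27]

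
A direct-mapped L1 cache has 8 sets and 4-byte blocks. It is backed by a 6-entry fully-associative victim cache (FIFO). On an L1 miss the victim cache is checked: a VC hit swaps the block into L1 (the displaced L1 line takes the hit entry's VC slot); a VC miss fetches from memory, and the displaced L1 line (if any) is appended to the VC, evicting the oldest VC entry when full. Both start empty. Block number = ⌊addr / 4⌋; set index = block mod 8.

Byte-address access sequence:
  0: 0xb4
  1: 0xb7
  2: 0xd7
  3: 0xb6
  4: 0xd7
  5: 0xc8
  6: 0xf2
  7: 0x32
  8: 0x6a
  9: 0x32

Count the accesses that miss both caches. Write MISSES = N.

MISSES = 6

0: 0xb4 (blk 45, set 5) → MISS  vc=[]
1: 0xb7 (blk 45, set 5) → L1-HIT  vc=[]
2: 0xd7 (blk 53, set 5) → MISS  vc=[45]
3: 0xb6 (blk 45, set 5) → VC-HIT  vc=[53]
4: 0xd7 (blk 53, set 5) → VC-HIT  vc=[45]
5: 0xc8 (blk 50, set 2) → MISS  vc=[45]
6: 0xf2 (blk 60, set 4) → MISS  vc=[45]
7: 0x32 (blk 12, set 4) → MISS  vc=[45, 60]
8: 0x6a (blk 26, set 2) → MISS  vc=[45, 60, 50]
9: 0x32 (blk 12, set 4) → L1-HIT  vc=[45, 60, 50]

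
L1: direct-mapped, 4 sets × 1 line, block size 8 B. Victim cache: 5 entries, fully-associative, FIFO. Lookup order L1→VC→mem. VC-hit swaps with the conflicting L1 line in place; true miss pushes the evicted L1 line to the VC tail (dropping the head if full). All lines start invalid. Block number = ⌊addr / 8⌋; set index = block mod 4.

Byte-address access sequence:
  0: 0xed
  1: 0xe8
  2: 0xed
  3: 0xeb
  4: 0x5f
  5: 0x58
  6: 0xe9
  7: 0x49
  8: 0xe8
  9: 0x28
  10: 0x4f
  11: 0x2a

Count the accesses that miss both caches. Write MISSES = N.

0: 0xed (blk 29, set 1) → MISS  vc=[]
1: 0xe8 (blk 29, set 1) → L1-HIT  vc=[]
2: 0xed (blk 29, set 1) → L1-HIT  vc=[]
3: 0xeb (blk 29, set 1) → L1-HIT  vc=[]
4: 0x5f (blk 11, set 3) → MISS  vc=[]
5: 0x58 (blk 11, set 3) → L1-HIT  vc=[]
6: 0xe9 (blk 29, set 1) → L1-HIT  vc=[]
7: 0x49 (blk 9, set 1) → MISS  vc=[29]
8: 0xe8 (blk 29, set 1) → VC-HIT  vc=[9]
9: 0x28 (blk 5, set 1) → MISS  vc=[9, 29]
10: 0x4f (blk 9, set 1) → VC-HIT  vc=[5, 29]
11: 0x2a (blk 5, set 1) → VC-HIT  vc=[9, 29]

MISSES = 4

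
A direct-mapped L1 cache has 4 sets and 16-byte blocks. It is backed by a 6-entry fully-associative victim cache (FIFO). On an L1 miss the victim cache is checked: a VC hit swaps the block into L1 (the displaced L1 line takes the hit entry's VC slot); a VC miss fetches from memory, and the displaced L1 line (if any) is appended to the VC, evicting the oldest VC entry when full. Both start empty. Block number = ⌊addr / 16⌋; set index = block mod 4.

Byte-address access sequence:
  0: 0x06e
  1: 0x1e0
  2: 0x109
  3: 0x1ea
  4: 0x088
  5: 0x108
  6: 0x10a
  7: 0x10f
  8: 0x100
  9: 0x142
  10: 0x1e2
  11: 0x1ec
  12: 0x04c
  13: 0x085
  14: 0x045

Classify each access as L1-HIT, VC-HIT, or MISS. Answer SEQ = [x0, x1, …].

0: 0x6e (blk 6, set 2) → MISS  vc=[]
1: 0x1e0 (blk 30, set 2) → MISS  vc=[6]
2: 0x109 (blk 16, set 0) → MISS  vc=[6]
3: 0x1ea (blk 30, set 2) → L1-HIT  vc=[6]
4: 0x88 (blk 8, set 0) → MISS  vc=[6, 16]
5: 0x108 (blk 16, set 0) → VC-HIT  vc=[6, 8]
6: 0x10a (blk 16, set 0) → L1-HIT  vc=[6, 8]
7: 0x10f (blk 16, set 0) → L1-HIT  vc=[6, 8]
8: 0x100 (blk 16, set 0) → L1-HIT  vc=[6, 8]
9: 0x142 (blk 20, set 0) → MISS  vc=[6, 8, 16]
10: 0x1e2 (blk 30, set 2) → L1-HIT  vc=[6, 8, 16]
11: 0x1ec (blk 30, set 2) → L1-HIT  vc=[6, 8, 16]
12: 0x4c (blk 4, set 0) → MISS  vc=[6, 8, 16, 20]
13: 0x85 (blk 8, set 0) → VC-HIT  vc=[6, 4, 16, 20]
14: 0x45 (blk 4, set 0) → VC-HIT  vc=[6, 8, 16, 20]

SEQ = [MISS, MISS, MISS, L1-HIT, MISS, VC-HIT, L1-HIT, L1-HIT, L1-HIT, MISS, L1-HIT, L1-HIT, MISS, VC-HIT, VC-HIT]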